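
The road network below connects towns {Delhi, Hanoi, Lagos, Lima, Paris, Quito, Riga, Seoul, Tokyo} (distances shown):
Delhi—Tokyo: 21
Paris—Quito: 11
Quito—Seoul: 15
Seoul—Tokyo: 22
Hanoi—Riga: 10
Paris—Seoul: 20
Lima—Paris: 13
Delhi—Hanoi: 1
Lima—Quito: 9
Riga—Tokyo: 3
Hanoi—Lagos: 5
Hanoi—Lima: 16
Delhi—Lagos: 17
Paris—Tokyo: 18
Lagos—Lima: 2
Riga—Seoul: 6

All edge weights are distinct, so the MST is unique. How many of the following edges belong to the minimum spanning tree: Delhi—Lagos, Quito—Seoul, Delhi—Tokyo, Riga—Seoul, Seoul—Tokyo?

1

Sort edges by weight, then run Kruskal:
Delhi—Hanoi (1): add — endpoints in different components.
Lagos—Lima (2): add — endpoints in different components.
Riga—Tokyo (3): add — endpoints in different components.
Hanoi—Lagos (5): add — endpoints in different components.
Riga—Seoul (6): add — endpoints in different components.
Lima—Quito (9): add — endpoints in different components.
Hanoi—Riga (10): add — endpoints in different components.
Paris—Quito (11): add — endpoints in different components.
MST edge set: {Delhi—Hanoi, Lagos—Lima, Riga—Tokyo, Hanoi—Lagos, Riga—Seoul, Lima—Quito, Hanoi—Riga, Paris—Quito}.
Of the listed edges, {Riga—Seoul} are in the MST → 1.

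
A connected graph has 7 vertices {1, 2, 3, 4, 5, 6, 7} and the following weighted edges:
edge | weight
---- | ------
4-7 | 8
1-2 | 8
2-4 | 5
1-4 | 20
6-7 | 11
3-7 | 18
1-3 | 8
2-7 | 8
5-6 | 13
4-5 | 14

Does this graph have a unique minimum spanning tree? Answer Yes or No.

No

Kruskal's algorithm — process edges by increasing weight (ties by edge label):
2-4 (5): add. Components now {1} {2,4} {3} {5} {6} {7}
1-2 (8): add. Components now {1,2,4} {3} {5} {6} {7}
1-3 (8): add. Components now {1,2,3,4} {5} {6} {7}
2-7 (8): add. Components now {1,2,3,4,7} {5} {6}
4-7 (8): skip — 4 and 7 already connected.
6-7 (11): add. Components now {1,2,3,4,6,7} {5}
5-6 (13): add. Components now {1,2,3,4,5,6,7}
Non-tree edge 4-7 has weight 8, equal to the heaviest edge on its tree cycle — swapping gives another MST of the same weight. Not unique.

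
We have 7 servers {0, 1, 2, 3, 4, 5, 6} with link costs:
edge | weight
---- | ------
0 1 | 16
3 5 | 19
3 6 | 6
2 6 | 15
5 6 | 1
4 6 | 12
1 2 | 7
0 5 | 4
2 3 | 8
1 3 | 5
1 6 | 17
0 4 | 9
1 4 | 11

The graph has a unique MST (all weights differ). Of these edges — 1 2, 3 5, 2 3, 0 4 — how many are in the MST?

2

Kruskal's algorithm — process edges by increasing weight (ties by edge label):
5 6 (1): add. Components now {0} {1} {2} {3} {4} {5,6}
0 5 (4): add. Components now {0,5,6} {1} {2} {3} {4}
1 3 (5): add. Components now {0,5,6} {1,3} {2} {4}
3 6 (6): add. Components now {0,1,3,5,6} {2} {4}
1 2 (7): add. Components now {0,1,2,3,5,6} {4}
2 3 (8): skip — 2 and 3 already connected.
0 4 (9): add. Components now {0,1,2,3,4,5,6}
MST edge set: {5 6, 0 5, 1 3, 3 6, 1 2, 0 4}.
Of the listed edges, {1 2, 0 4} are in the MST → 2.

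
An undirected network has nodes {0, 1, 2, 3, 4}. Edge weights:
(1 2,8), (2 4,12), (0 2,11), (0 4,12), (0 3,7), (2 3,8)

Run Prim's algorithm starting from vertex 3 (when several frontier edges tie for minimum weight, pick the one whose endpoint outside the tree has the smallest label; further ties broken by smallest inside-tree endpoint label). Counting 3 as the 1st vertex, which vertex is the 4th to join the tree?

Prim, starting at 3.
Step 1: cheapest edge leaving the tree is 0 3 (7); add 0.
Step 2: cheapest edge leaving the tree is 2 3 (8); add 2.
Step 3: cheapest edge leaving the tree is 1 2 (8); add 1.
Step 4: cheapest edge leaving the tree is 0 4 (12); add 4.
Vertex order: 3, 0, 2, 1, 4. The 4th vertex is 1.

1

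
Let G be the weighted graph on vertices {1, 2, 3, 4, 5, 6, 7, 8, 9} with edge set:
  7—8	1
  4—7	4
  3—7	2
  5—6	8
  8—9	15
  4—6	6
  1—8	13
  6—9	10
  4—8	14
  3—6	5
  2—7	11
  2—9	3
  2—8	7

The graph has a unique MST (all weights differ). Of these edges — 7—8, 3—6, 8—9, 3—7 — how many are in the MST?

Kruskal: consider edges lightest-first.
7—8 (1): add — endpoints in different components.
3—7 (2): add — endpoints in different components.
2—9 (3): add — endpoints in different components.
4—7 (4): add — endpoints in different components.
3—6 (5): add — endpoints in different components.
4—6 (6): skip — 4 and 6 already connected.
2—8 (7): add — endpoints in different components.
5—6 (8): add — endpoints in different components.
6—9 (10): skip — 6 and 9 already connected.
2—7 (11): skip — 2 and 7 already connected.
1—8 (13): add — endpoints in different components.
MST edge set: {7—8, 3—7, 2—9, 4—7, 3—6, 2—8, 5—6, 1—8}.
Of the listed edges, {7—8, 3—6, 3—7} are in the MST → 3.

3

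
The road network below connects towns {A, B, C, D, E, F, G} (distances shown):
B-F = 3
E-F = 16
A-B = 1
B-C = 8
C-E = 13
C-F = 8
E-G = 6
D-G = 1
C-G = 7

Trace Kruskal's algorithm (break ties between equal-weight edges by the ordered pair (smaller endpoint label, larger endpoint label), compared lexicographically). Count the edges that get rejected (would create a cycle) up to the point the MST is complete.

Kruskal's algorithm — process edges by increasing weight (ties by edge label):
A-B (1): add. Components now {A,B} {C} {D} {E} {F} {G}
D-G (1): add. Components now {A,B} {C} {D,G} {E} {F}
B-F (3): add. Components now {A,B,F} {C} {D,G} {E}
E-G (6): add. Components now {A,B,F} {C} {D,E,G}
C-G (7): add. Components now {A,B,F} {C,D,E,G}
B-C (8): add. Components now {A,B,C,D,E,F,G}
Edges rejected before the tree was complete: 0.

0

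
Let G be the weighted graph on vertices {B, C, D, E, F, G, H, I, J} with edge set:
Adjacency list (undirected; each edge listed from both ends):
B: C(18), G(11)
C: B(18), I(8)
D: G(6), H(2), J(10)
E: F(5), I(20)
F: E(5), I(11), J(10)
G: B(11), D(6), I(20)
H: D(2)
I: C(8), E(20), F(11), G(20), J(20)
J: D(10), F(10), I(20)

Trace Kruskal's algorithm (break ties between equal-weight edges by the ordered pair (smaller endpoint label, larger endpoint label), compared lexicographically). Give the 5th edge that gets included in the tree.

Sort edges by weight, then run Kruskal:
D–H (2): add — endpoints in different components.
E–F (5): add — endpoints in different components.
D–G (6): add — endpoints in different components.
C–I (8): add — endpoints in different components.
D–J (10): add — endpoints in different components.
F–J (10): add — endpoints in different components.
B–G (11): add — endpoints in different components.
F–I (11): add — endpoints in different components.
The 5th edge added is D–J.

D-J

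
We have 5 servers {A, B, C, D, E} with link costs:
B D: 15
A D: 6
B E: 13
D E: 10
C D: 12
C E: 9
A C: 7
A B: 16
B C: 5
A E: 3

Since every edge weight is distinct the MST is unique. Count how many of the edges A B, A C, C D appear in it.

Kruskal: consider edges lightest-first.
A E (3): add — endpoints in different components.
B C (5): add — endpoints in different components.
A D (6): add — endpoints in different components.
A C (7): add — endpoints in different components.
MST edge set: {A E, B C, A D, A C}.
Of the listed edges, {A C} are in the MST → 1.

1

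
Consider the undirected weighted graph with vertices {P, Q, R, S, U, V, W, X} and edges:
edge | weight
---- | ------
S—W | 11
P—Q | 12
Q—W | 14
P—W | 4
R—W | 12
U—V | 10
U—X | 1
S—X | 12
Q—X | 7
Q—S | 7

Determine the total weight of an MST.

Prim, starting at U.
Step 1: frontier [U—X 1, U—V 10] → take U—X (1); add X.
Step 2: frontier [U—V 10, Q—X 7, S—X 12] → take Q—X (7); add Q.
Step 3: frontier [Q—S 7, P—Q 12, Q—W 14, U—V 10, S—X 12] → take Q—S (7); add S.
Step 4: frontier [P—Q 12, Q—W 14, S—W 11, U—V 10] → take U—V (10); add V.
Step 5: frontier [P—Q 12, Q—W 14, S—W 11] → take S—W (11); add W.
Step 6: frontier [P—Q 12, P—W 4, R—W 12] → take P—W (4); add P.
Step 7: frontier [R—W 12] → take R—W (12); add R.
MST edges: U—X, Q—X, Q—S, U—V, S—W, P—W, R—W; total weight 1+7+7+10+11+4+12 = 52.

52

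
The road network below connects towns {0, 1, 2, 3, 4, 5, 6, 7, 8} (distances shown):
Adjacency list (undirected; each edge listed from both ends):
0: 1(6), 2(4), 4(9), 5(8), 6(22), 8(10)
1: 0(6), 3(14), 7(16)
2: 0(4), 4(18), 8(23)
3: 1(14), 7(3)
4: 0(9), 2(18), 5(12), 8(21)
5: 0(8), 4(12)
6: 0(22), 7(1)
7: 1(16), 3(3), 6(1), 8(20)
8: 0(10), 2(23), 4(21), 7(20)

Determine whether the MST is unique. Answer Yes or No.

Yes

Kruskal's algorithm — process edges by increasing weight (ties by edge label):
6—7 (1): add — endpoints in different components.
3—7 (3): add — endpoints in different components.
0—2 (4): add — endpoints in different components.
0—1 (6): add — endpoints in different components.
0—5 (8): add — endpoints in different components.
0—4 (9): add — endpoints in different components.
0—8 (10): add — endpoints in different components.
4—5 (12): skip — 4 and 5 already connected.
1—3 (14): add — endpoints in different components.
Every non-tree edge has weight strictly greater than the heaviest edge on the tree path between its endpoints, so the MST is unique.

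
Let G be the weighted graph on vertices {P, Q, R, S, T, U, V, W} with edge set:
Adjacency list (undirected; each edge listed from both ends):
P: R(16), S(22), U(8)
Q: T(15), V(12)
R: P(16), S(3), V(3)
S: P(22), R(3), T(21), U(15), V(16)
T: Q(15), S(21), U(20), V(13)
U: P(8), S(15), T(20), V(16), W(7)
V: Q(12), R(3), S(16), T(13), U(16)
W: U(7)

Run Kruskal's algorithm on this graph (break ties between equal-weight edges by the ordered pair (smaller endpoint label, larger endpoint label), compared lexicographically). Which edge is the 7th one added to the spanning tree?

Kruskal: consider edges lightest-first.
R—S (3): add — endpoints in different components.
R—V (3): add — endpoints in different components.
U—W (7): add — endpoints in different components.
P—U (8): add — endpoints in different components.
Q—V (12): add — endpoints in different components.
T—V (13): add — endpoints in different components.
Q—T (15): skip — T and Q already connected.
S—U (15): add — endpoints in different components.
The 7th edge added is S—U.

S-U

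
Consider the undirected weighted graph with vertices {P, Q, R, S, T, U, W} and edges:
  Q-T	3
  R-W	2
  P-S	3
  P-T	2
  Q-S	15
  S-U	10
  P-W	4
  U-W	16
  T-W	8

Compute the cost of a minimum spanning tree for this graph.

Sort edges by weight, then run Kruskal:
P-T (2): add — endpoints in different components.
R-W (2): add — endpoints in different components.
P-S (3): add — endpoints in different components.
Q-T (3): add — endpoints in different components.
P-W (4): add — endpoints in different components.
T-W (8): skip — W and T already connected.
S-U (10): add — endpoints in different components.
MST edges: P-T, R-W, P-S, Q-T, P-W, S-U; total weight 2+2+3+3+4+10 = 24.

24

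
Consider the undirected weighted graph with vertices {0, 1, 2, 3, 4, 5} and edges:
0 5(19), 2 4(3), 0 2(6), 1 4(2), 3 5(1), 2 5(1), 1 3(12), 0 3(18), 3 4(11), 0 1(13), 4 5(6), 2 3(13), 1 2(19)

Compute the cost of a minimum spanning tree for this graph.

Kruskal's algorithm — process edges by increasing weight (ties by edge label):
2 5 (1): add. Components now {0} {1} {2,5} {3} {4}
3 5 (1): add. Components now {0} {1} {2,3,5} {4}
1 4 (2): add. Components now {0} {1,4} {2,3,5}
2 4 (3): add. Components now {0} {1,2,3,4,5}
0 2 (6): add. Components now {0,1,2,3,4,5}
MST edges: 2 5, 3 5, 1 4, 2 4, 0 2; total weight 1+1+2+3+6 = 13.

13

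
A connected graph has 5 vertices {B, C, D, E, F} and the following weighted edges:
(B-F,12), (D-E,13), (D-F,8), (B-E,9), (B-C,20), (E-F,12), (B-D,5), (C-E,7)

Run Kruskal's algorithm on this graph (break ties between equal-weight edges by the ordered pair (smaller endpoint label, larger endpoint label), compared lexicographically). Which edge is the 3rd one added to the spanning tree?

Kruskal: consider edges lightest-first.
B-D (5): add — endpoints in different components.
C-E (7): add — endpoints in different components.
D-F (8): add — endpoints in different components.
B-E (9): add — endpoints in different components.
The 3rd edge added is D-F.

D-F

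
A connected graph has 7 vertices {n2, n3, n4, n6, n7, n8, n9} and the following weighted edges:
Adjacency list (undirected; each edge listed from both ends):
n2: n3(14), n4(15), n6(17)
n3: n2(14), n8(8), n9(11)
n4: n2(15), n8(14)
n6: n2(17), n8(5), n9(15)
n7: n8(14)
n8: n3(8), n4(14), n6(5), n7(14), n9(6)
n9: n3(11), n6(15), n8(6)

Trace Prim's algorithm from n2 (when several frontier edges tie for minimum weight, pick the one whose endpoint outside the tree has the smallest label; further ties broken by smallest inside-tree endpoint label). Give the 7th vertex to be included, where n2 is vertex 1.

Grow the tree from n2 using Prim:
Step 1: frontier [n2—n3 14, n2—n4 15, n2—n6 17] → take n2—n3 (14); add n3.
Step 2: frontier [n2—n4 15, n2—n6 17, n3—n8 8, n3—n9 11] → take n3—n8 (8); add n8.
Step 3: frontier [n2—n4 15, n2—n6 17, n3—n9 11, n6—n8 5, n8—n9 6, n4—n8 14, n7—n8 14] → take n6—n8 (5); add n6.
Step 4: frontier [n2—n4 15, n3—n9 11, n6—n9 15, n8—n9 6, n4—n8 14, n7—n8 14] → take n8—n9 (6); add n9.
Step 5: frontier [n2—n4 15, n4—n8 14, n7—n8 14] → take n4—n8 (14); add n4.
Step 6: frontier [n7—n8 14] → take n7—n8 (14); add n7.
Vertex order: n2, n3, n8, n6, n9, n4, n7. The 7th vertex is n7.

n7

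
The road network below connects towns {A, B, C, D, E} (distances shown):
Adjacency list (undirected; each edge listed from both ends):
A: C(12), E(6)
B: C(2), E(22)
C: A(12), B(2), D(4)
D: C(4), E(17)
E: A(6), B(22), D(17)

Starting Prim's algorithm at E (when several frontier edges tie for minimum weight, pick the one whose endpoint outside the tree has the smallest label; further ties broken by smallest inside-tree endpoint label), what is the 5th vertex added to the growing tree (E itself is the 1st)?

Prim's algorithm from E:
Step 1: frontier [A–E 6, D–E 17, B–E 22] → take A–E (6); add A.
Step 2: frontier [A–C 12, D–E 17, B–E 22] → take A–C (12); add C.
Step 3: frontier [B–C 2, C–D 4, D–E 17, B–E 22] → take B–C (2); add B.
Step 4: frontier [C–D 4, D–E 17] → take C–D (4); add D.
Vertex order: E, A, C, B, D. The 5th vertex is D.

D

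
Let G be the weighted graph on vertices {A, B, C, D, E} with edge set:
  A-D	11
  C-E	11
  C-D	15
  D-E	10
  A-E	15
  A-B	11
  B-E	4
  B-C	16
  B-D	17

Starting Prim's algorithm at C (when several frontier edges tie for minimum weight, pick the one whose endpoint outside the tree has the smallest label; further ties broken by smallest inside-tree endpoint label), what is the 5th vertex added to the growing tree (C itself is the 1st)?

A

Prim's algorithm from C:
Step 1: cheapest edge leaving the tree is C-E (11); add E.
Step 2: cheapest edge leaving the tree is B-E (4); add B.
Step 3: cheapest edge leaving the tree is D-E (10); add D.
Step 4: cheapest edge leaving the tree is A-B (11); add A.
Vertex order: C, E, B, D, A. The 5th vertex is A.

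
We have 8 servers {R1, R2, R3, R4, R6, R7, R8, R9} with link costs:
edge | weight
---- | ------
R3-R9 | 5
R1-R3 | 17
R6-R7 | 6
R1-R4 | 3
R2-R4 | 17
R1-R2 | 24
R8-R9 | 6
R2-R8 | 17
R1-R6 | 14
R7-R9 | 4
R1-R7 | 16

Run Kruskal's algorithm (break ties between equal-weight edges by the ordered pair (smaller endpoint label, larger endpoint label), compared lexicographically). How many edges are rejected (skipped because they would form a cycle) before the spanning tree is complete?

2

Kruskal: consider edges lightest-first.
R1-R4 (3): add — endpoints in different components.
R7-R9 (4): add — endpoints in different components.
R3-R9 (5): add — endpoints in different components.
R6-R7 (6): add — endpoints in different components.
R8-R9 (6): add — endpoints in different components.
R1-R6 (14): add — endpoints in different components.
R1-R7 (16): skip — R1 and R7 already connected.
R1-R3 (17): skip — R1 and R3 already connected.
R2-R4 (17): add — endpoints in different components.
Edges rejected before the tree was complete: 2.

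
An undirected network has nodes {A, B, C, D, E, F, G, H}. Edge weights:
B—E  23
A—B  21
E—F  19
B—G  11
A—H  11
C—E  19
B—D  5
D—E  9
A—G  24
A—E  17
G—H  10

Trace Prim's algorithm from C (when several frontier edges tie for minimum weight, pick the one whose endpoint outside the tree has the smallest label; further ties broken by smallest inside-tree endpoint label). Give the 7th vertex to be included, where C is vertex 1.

A

Prim, starting at C.
Step 1: frontier [C—E 19] → take C—E (19); add E.
Step 2: frontier [D—E 9, A—E 17, E—F 19, B—E 23] → take D—E (9); add D.
Step 3: frontier [B—D 5, A—E 17, E—F 19, B—E 23] → take B—D (5); add B.
Step 4: frontier [B—G 11, A—B 21, A—E 17, E—F 19] → take B—G (11); add G.
Step 5: frontier [A—B 21, A—E 17, E—F 19, G—H 10, A—G 24] → take G—H (10); add H.
Step 6: frontier [A—B 21, A—E 17, E—F 19, A—G 24, A—H 11] → take A—H (11); add A.
Step 7: frontier [E—F 19] → take E—F (19); add F.
Vertex order: C, E, D, B, G, H, A, F. The 7th vertex is A.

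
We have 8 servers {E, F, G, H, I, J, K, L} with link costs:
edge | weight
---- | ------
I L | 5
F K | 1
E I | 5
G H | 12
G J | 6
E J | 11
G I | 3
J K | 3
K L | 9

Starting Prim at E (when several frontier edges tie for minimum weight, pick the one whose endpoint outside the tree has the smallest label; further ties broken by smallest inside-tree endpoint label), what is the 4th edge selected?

G-J

Grow the tree from E using Prim:
Step 1: cheapest edge leaving the tree is E I (5); add I.
Step 2: cheapest edge leaving the tree is G I (3); add G.
Step 3: cheapest edge leaving the tree is I L (5); add L.
Step 4: cheapest edge leaving the tree is G J (6); add J.
Step 5: cheapest edge leaving the tree is J K (3); add K.
Step 6: cheapest edge leaving the tree is F K (1); add F.
Step 7: cheapest edge leaving the tree is G H (12); add H.
The 4th edge added is G J.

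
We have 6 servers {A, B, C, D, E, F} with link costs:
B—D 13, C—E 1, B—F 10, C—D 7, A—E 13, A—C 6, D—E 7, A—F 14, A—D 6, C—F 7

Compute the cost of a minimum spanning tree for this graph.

30

Grow the tree from A using Prim:
Step 1: cheapest edge leaving the tree is A—C (6); add C.
Step 2: cheapest edge leaving the tree is C—E (1); add E.
Step 3: cheapest edge leaving the tree is A—D (6); add D.
Step 4: cheapest edge leaving the tree is C—F (7); add F.
Step 5: cheapest edge leaving the tree is B—F (10); add B.
MST edges: A—C, C—E, A—D, C—F, B—F; total weight 6+1+6+7+10 = 30.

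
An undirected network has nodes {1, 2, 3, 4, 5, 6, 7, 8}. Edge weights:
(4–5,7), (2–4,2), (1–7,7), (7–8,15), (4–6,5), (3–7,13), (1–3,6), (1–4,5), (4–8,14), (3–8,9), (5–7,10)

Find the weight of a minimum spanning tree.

41

Grow the tree from 3 using Prim:
Step 1: cheapest edge leaving the tree is 1–3 (6); add 1.
Step 2: cheapest edge leaving the tree is 1–4 (5); add 4.
Step 3: cheapest edge leaving the tree is 2–4 (2); add 2.
Step 4: cheapest edge leaving the tree is 4–6 (5); add 6.
Step 5: cheapest edge leaving the tree is 4–5 (7); add 5.
Step 6: cheapest edge leaving the tree is 1–7 (7); add 7.
Step 7: cheapest edge leaving the tree is 3–8 (9); add 8.
MST edges: 1–3, 1–4, 2–4, 4–6, 4–5, 1–7, 3–8; total weight 6+5+2+5+7+7+9 = 41.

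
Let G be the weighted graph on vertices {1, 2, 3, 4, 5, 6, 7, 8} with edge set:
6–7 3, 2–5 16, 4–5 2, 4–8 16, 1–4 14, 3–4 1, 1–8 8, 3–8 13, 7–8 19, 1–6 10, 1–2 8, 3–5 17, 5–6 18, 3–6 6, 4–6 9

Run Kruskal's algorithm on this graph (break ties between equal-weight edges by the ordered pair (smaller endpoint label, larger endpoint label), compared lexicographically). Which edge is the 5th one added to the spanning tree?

1-2

Sort edges by weight, then run Kruskal:
3–4 (1): add — endpoints in different components.
4–5 (2): add — endpoints in different components.
6–7 (3): add — endpoints in different components.
3–6 (6): add — endpoints in different components.
1–2 (8): add — endpoints in different components.
1–8 (8): add — endpoints in different components.
4–6 (9): skip — 4 and 6 already connected.
1–6 (10): add — endpoints in different components.
The 5th edge added is 1–2.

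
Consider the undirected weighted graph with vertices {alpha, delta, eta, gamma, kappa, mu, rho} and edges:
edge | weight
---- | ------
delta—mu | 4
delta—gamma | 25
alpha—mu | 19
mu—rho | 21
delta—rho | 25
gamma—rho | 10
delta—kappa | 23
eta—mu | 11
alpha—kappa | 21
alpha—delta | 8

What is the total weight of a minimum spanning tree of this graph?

75

Prim's algorithm from rho:
Step 1: frontier [gamma—rho 10, mu—rho 21, delta—rho 25] → take gamma—rho (10); add gamma.
Step 2: frontier [delta—gamma 25, mu—rho 21, delta—rho 25] → take mu—rho (21); add mu.
Step 3: frontier [delta—gamma 25, delta—mu 4, eta—mu 11, alpha—mu 19, delta—rho 25] → take delta—mu (4); add delta.
Step 4: frontier [alpha—delta 8, delta—kappa 23, eta—mu 11, alpha—mu 19] → take alpha—delta (8); add alpha.
Step 5: frontier [alpha—kappa 21, delta—kappa 23, eta—mu 11] → take eta—mu (11); add eta.
Step 6: frontier [alpha—kappa 21, delta—kappa 23] → take alpha—kappa (21); add kappa.
MST edges: gamma—rho, mu—rho, delta—mu, alpha—delta, eta—mu, alpha—kappa; total weight 10+21+4+8+11+21 = 75.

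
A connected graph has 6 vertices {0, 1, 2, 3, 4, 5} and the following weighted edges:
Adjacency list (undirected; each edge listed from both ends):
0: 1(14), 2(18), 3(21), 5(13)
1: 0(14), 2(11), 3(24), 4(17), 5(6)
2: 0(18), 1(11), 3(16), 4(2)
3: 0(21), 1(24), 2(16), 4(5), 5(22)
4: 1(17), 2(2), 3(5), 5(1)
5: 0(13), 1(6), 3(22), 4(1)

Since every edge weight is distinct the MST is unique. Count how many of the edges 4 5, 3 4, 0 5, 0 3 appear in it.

3

Kruskal's algorithm — process edges by increasing weight (ties by edge label):
4 5 (1): add. Components now {0} {1} {2} {3} {4,5}
2 4 (2): add. Components now {0} {1} {2,4,5} {3}
3 4 (5): add. Components now {0} {1} {2,3,4,5}
1 5 (6): add. Components now {0} {1,2,3,4,5}
1 2 (11): skip — 1 and 2 already connected.
0 5 (13): add. Components now {0,1,2,3,4,5}
MST edge set: {4 5, 2 4, 3 4, 1 5, 0 5}.
Of the listed edges, {4 5, 3 4, 0 5} are in the MST → 3.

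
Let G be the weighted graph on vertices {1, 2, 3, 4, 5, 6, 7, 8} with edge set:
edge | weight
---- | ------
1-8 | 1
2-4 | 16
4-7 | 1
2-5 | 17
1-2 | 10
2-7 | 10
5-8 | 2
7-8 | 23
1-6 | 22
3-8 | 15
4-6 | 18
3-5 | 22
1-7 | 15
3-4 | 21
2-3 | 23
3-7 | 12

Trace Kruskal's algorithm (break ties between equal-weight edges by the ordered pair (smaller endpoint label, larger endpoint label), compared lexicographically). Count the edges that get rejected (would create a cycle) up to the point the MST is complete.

4

Kruskal's algorithm — process edges by increasing weight (ties by edge label):
1-8 (1): add — endpoints in different components.
4-7 (1): add — endpoints in different components.
5-8 (2): add — endpoints in different components.
1-2 (10): add — endpoints in different components.
2-7 (10): add — endpoints in different components.
3-7 (12): add — endpoints in different components.
1-7 (15): skip — 1 and 7 already connected.
3-8 (15): skip — 3 and 8 already connected.
2-4 (16): skip — 2 and 4 already connected.
2-5 (17): skip — 2 and 5 already connected.
4-6 (18): add — endpoints in different components.
Edges rejected before the tree was complete: 4.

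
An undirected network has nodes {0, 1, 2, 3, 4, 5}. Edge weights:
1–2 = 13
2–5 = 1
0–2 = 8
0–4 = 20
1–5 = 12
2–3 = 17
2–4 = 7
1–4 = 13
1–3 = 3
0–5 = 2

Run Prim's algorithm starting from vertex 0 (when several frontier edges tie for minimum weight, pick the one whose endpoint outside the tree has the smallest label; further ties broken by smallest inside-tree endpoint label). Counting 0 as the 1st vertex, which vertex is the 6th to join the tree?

Prim, starting at 0.
Step 1: cheapest edge leaving the tree is 0–5 (2); add 5.
Step 2: cheapest edge leaving the tree is 2–5 (1); add 2.
Step 3: cheapest edge leaving the tree is 2–4 (7); add 4.
Step 4: cheapest edge leaving the tree is 1–5 (12); add 1.
Step 5: cheapest edge leaving the tree is 1–3 (3); add 3.
Vertex order: 0, 5, 2, 4, 1, 3. The 6th vertex is 3.

3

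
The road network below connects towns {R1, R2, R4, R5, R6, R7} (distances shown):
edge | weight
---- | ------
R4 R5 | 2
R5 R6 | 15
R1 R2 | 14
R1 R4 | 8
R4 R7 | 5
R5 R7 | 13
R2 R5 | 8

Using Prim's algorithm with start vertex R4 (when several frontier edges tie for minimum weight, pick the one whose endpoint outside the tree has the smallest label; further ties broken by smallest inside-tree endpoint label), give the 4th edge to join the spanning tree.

R2-R5

Grow the tree from R4 using Prim:
Step 1: cheapest edge leaving the tree is R4 R5 (2); add R5.
Step 2: cheapest edge leaving the tree is R4 R7 (5); add R7.
Step 3: cheapest edge leaving the tree is R1 R4 (8); add R1.
Step 4: cheapest edge leaving the tree is R2 R5 (8); add R2.
Step 5: cheapest edge leaving the tree is R5 R6 (15); add R6.
The 4th edge added is R2 R5.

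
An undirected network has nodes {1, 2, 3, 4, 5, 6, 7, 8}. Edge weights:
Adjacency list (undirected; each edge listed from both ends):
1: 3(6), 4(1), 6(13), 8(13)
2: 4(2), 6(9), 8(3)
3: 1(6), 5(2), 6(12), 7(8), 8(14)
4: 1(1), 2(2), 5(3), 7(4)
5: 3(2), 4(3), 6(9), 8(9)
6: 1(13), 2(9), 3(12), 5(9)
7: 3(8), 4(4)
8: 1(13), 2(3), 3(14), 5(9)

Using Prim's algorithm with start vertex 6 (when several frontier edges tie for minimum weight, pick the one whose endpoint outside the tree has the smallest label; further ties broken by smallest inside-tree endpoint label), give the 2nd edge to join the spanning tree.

Grow the tree from 6 using Prim:
Step 1: cheapest edge leaving the tree is 2-6 (9); add 2.
Step 2: cheapest edge leaving the tree is 2-4 (2); add 4.
Step 3: cheapest edge leaving the tree is 1-4 (1); add 1.
Step 4: cheapest edge leaving the tree is 4-5 (3); add 5.
Step 5: cheapest edge leaving the tree is 3-5 (2); add 3.
Step 6: cheapest edge leaving the tree is 2-8 (3); add 8.
Step 7: cheapest edge leaving the tree is 4-7 (4); add 7.
The 2nd edge added is 2-4.

2-4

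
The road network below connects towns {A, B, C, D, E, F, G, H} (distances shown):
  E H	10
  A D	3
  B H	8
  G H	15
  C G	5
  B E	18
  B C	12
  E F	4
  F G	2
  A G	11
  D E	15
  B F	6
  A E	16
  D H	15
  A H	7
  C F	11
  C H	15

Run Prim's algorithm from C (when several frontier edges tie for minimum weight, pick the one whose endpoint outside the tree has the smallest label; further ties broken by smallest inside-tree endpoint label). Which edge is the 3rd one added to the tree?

Prim, starting at C.
Step 1: cheapest edge leaving the tree is C G (5); add G.
Step 2: cheapest edge leaving the tree is F G (2); add F.
Step 3: cheapest edge leaving the tree is E F (4); add E.
Step 4: cheapest edge leaving the tree is B F (6); add B.
Step 5: cheapest edge leaving the tree is B H (8); add H.
Step 6: cheapest edge leaving the tree is A H (7); add A.
Step 7: cheapest edge leaving the tree is A D (3); add D.
The 3rd edge added is E F.

E-F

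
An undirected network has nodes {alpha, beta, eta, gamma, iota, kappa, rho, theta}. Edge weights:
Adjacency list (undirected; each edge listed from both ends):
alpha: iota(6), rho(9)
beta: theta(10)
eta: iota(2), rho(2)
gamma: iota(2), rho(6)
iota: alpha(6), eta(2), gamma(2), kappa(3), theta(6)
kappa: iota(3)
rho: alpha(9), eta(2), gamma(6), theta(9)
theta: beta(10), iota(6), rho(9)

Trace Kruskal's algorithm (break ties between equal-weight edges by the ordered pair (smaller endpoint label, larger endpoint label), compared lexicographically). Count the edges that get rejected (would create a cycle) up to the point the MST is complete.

3

Kruskal's algorithm — process edges by increasing weight (ties by edge label):
eta-iota (2): add — endpoints in different components.
eta-rho (2): add — endpoints in different components.
gamma-iota (2): add — endpoints in different components.
iota-kappa (3): add — endpoints in different components.
alpha-iota (6): add — endpoints in different components.
gamma-rho (6): skip — gamma and rho already connected.
iota-theta (6): add — endpoints in different components.
alpha-rho (9): skip — rho and alpha already connected.
rho-theta (9): skip — theta and rho already connected.
beta-theta (10): add — endpoints in different components.
Edges rejected before the tree was complete: 3.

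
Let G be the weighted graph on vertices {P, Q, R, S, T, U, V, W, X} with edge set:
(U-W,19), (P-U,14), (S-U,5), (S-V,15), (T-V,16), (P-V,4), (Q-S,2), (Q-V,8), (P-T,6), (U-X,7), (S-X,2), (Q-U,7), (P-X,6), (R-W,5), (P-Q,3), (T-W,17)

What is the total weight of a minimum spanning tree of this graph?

Sort edges by weight, then run Kruskal:
Q-S (2): add — endpoints in different components.
S-X (2): add — endpoints in different components.
P-Q (3): add — endpoints in different components.
P-V (4): add — endpoints in different components.
R-W (5): add — endpoints in different components.
S-U (5): add — endpoints in different components.
P-T (6): add — endpoints in different components.
P-X (6): skip — P and X already connected.
Q-U (7): skip — U and Q already connected.
U-X (7): skip — U and X already connected.
Q-V (8): skip — Q and V already connected.
P-U (14): skip — U and P already connected.
S-V (15): skip — S and V already connected.
T-V (16): skip — T and V already connected.
T-W (17): add — endpoints in different components.
MST edges: Q-S, S-X, P-Q, P-V, R-W, S-U, P-T, T-W; total weight 2+2+3+4+5+5+6+17 = 44.

44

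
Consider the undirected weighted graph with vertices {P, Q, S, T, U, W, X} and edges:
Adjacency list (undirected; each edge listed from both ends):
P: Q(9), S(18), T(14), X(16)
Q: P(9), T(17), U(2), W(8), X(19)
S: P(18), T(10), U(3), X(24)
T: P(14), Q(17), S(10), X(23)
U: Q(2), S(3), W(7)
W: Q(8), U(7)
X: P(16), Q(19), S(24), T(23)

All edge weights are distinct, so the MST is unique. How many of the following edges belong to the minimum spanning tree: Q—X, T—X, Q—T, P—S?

0

Kruskal's algorithm — process edges by increasing weight (ties by edge label):
Q—U (2): add — endpoints in different components.
S—U (3): add — endpoints in different components.
U—W (7): add — endpoints in different components.
Q—W (8): skip — Q and W already connected.
P—Q (9): add — endpoints in different components.
S—T (10): add — endpoints in different components.
P—T (14): skip — T and P already connected.
P—X (16): add — endpoints in different components.
MST edge set: {Q—U, S—U, U—W, P—Q, S—T, P—X}.
Of the listed edges, {} are in the MST → 0.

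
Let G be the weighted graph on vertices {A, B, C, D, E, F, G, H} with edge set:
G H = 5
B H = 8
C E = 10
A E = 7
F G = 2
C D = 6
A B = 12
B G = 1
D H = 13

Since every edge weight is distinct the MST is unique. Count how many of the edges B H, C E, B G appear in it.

2

Kruskal: consider edges lightest-first.
B G (1): add — endpoints in different components.
F G (2): add — endpoints in different components.
G H (5): add — endpoints in different components.
C D (6): add — endpoints in different components.
A E (7): add — endpoints in different components.
B H (8): skip — B and H already connected.
C E (10): add — endpoints in different components.
A B (12): add — endpoints in different components.
MST edge set: {B G, F G, G H, C D, A E, C E, A B}.
Of the listed edges, {C E, B G} are in the MST → 2.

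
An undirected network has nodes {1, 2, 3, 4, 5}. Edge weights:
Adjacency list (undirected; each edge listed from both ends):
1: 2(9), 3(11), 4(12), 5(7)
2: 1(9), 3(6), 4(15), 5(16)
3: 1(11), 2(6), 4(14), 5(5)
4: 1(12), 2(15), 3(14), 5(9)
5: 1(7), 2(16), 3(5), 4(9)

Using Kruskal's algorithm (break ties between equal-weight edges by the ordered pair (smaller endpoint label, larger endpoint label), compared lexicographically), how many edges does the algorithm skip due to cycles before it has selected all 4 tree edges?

Sort edges by weight, then run Kruskal:
3–5 (5): add — endpoints in different components.
2–3 (6): add — endpoints in different components.
1–5 (7): add — endpoints in different components.
1–2 (9): skip — 1 and 2 already connected.
4–5 (9): add — endpoints in different components.
Edges rejected before the tree was complete: 1.

1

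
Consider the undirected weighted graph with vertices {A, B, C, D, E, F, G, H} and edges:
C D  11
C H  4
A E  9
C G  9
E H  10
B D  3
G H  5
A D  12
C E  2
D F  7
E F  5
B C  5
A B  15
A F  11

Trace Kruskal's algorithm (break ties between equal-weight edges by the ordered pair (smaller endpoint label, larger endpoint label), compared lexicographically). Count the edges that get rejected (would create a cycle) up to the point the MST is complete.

Kruskal's algorithm — process edges by increasing weight (ties by edge label):
C E (2): add — endpoints in different components.
B D (3): add — endpoints in different components.
C H (4): add — endpoints in different components.
B C (5): add — endpoints in different components.
E F (5): add — endpoints in different components.
G H (5): add — endpoints in different components.
D F (7): skip — D and F already connected.
A E (9): add — endpoints in different components.
Edges rejected before the tree was complete: 1.

1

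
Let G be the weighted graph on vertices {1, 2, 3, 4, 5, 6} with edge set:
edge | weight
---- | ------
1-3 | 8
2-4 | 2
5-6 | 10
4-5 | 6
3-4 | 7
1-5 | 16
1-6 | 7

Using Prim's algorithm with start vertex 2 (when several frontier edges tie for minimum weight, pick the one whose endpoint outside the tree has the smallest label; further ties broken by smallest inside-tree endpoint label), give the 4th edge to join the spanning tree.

1-3

Prim's algorithm from 2:
Step 1: frontier [2-4 2] → take 2-4 (2); add 4.
Step 2: frontier [4-5 6, 3-4 7] → take 4-5 (6); add 5.
Step 3: frontier [3-4 7, 5-6 10, 1-5 16] → take 3-4 (7); add 3.
Step 4: frontier [1-3 8, 5-6 10, 1-5 16] → take 1-3 (8); add 1.
Step 5: frontier [1-6 7, 5-6 10] → take 1-6 (7); add 6.
The 4th edge added is 1-3.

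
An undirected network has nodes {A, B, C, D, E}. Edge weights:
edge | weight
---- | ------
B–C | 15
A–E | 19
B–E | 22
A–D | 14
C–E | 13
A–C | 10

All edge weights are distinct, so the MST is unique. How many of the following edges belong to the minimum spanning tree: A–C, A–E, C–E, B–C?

3

Kruskal's algorithm — process edges by increasing weight (ties by edge label):
A–C (10): add — endpoints in different components.
C–E (13): add — endpoints in different components.
A–D (14): add — endpoints in different components.
B–C (15): add — endpoints in different components.
MST edge set: {A–C, C–E, A–D, B–C}.
Of the listed edges, {A–C, C–E, B–C} are in the MST → 3.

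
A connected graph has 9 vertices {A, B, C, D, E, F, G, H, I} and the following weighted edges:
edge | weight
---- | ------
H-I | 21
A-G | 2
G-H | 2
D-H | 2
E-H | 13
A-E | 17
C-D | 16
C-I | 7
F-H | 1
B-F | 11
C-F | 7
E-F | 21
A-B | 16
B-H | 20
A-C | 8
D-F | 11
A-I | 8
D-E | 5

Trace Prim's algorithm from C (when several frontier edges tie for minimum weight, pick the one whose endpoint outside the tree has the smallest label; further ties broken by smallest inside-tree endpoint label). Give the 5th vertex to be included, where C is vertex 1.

G

Grow the tree from C using Prim:
Step 1: cheapest edge leaving the tree is C-F (7); add F.
Step 2: cheapest edge leaving the tree is F-H (1); add H.
Step 3: cheapest edge leaving the tree is D-H (2); add D.
Step 4: cheapest edge leaving the tree is G-H (2); add G.
Step 5: cheapest edge leaving the tree is A-G (2); add A.
Step 6: cheapest edge leaving the tree is D-E (5); add E.
Step 7: cheapest edge leaving the tree is C-I (7); add I.
Step 8: cheapest edge leaving the tree is B-F (11); add B.
Vertex order: C, F, H, D, G, A, E, I, B. The 5th vertex is G.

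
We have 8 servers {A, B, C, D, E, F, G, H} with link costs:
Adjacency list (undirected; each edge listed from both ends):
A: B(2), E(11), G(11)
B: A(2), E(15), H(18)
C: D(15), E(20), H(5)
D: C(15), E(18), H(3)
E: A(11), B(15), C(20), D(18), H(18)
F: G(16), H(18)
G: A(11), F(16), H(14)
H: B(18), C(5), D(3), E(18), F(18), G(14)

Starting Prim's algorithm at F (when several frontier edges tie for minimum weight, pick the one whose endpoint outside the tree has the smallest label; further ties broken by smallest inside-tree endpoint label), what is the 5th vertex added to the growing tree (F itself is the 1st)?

E

Grow the tree from F using Prim:
Step 1: frontier [F—G 16, F—H 18] → take F—G (16); add G.
Step 2: frontier [F—H 18, A—G 11, G—H 14] → take A—G (11); add A.
Step 3: frontier [A—B 2, A—E 11, F—H 18, G—H 14] → take A—B (2); add B.
Step 4: frontier [A—E 11, B—E 15, B—H 18, F—H 18, G—H 14] → take A—E (11); add E.
Step 5: frontier [B—H 18, D—E 18, E—H 18, C—E 20, F—H 18, G—H 14] → take G—H (14); add H.
Step 6: frontier [D—E 18, C—E 20, D—H 3, C—H 5] → take D—H (3); add D.
Step 7: frontier [C—D 15, C—E 20, C—H 5] → take C—H (5); add C.
Vertex order: F, G, A, B, E, H, D, C. The 5th vertex is E.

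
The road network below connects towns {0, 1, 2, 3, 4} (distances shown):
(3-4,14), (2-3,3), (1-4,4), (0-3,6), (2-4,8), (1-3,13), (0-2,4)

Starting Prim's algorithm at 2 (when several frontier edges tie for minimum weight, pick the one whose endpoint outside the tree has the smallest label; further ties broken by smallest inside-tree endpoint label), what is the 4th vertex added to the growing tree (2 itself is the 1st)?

Prim, starting at 2.
Step 1: frontier [2-3 3, 0-2 4, 2-4 8] → take 2-3 (3); add 3.
Step 2: frontier [0-2 4, 2-4 8, 0-3 6, 1-3 13, 3-4 14] → take 0-2 (4); add 0.
Step 3: frontier [2-4 8, 1-3 13, 3-4 14] → take 2-4 (8); add 4.
Step 4: frontier [1-3 13, 1-4 4] → take 1-4 (4); add 1.
Vertex order: 2, 3, 0, 4, 1. The 4th vertex is 4.

4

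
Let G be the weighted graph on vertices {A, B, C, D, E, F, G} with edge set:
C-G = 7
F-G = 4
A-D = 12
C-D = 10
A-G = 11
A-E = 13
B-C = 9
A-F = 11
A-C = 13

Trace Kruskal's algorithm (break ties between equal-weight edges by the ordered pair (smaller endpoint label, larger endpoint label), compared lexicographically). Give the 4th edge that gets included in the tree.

Sort edges by weight, then run Kruskal:
F-G (4): add — endpoints in different components.
C-G (7): add — endpoints in different components.
B-C (9): add — endpoints in different components.
C-D (10): add — endpoints in different components.
A-F (11): add — endpoints in different components.
A-G (11): skip — A and G already connected.
A-D (12): skip — A and D already connected.
A-C (13): skip — A and C already connected.
A-E (13): add — endpoints in different components.
The 4th edge added is C-D.

C-D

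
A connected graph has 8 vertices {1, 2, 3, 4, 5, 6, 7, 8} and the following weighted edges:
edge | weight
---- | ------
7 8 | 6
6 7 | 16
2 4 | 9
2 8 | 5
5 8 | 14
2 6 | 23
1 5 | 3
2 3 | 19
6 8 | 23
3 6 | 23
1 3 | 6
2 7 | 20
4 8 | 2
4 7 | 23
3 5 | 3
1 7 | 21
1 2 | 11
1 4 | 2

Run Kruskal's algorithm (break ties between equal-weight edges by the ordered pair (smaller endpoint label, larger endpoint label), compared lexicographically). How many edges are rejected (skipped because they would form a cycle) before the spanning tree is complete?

Sort edges by weight, then run Kruskal:
1 4 (2): add — endpoints in different components.
4 8 (2): add — endpoints in different components.
1 5 (3): add — endpoints in different components.
3 5 (3): add — endpoints in different components.
2 8 (5): add — endpoints in different components.
1 3 (6): skip — 1 and 3 already connected.
7 8 (6): add — endpoints in different components.
2 4 (9): skip — 2 and 4 already connected.
1 2 (11): skip — 1 and 2 already connected.
5 8 (14): skip — 5 and 8 already connected.
6 7 (16): add — endpoints in different components.
Edges rejected before the tree was complete: 4.

4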